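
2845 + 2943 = 5788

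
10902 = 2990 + 7912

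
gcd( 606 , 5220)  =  6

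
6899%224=179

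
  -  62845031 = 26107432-88952463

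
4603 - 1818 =2785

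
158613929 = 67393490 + 91220439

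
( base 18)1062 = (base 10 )5942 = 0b1011100110110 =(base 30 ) 6I2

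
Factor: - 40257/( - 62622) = 2^(- 1 )*3^2*7^(-1 ) = 9/14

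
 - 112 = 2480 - 2592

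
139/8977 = 139/8977 = 0.02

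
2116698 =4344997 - 2228299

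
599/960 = 599/960= 0.62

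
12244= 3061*4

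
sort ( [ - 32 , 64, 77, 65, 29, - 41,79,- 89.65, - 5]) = [ - 89.65, - 41, - 32, - 5, 29,64,65, 77,79 ]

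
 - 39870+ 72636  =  32766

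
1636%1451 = 185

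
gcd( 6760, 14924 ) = 52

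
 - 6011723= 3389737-9401460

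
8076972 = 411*19652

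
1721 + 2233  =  3954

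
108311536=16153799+92157737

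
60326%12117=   11858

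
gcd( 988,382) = 2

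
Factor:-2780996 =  - 2^2*17^1*40897^1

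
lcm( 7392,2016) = 22176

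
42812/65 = 658 + 42/65 = 658.65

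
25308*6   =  151848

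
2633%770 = 323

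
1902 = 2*951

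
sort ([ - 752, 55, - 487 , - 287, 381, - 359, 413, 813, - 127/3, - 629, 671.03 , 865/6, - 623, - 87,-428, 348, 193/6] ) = [ - 752, - 629, - 623, - 487, - 428, - 359, - 287, - 87, - 127/3 , 193/6, 55, 865/6, 348,  381,413,671.03,813 ]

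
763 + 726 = 1489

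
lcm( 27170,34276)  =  2227940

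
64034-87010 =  - 22976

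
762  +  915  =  1677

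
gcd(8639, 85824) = 1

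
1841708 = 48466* 38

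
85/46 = 85/46 = 1.85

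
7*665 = 4655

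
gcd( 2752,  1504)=32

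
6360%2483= 1394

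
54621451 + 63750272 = 118371723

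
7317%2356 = 249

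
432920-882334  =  -449414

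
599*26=15574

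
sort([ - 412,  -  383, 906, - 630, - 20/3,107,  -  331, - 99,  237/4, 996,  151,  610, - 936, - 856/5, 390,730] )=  [ - 936, - 630, -412, - 383, - 331,- 856/5, - 99,-20/3,237/4, 107,151,390, 610,730, 906,  996 ] 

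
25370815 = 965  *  26291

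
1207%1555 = 1207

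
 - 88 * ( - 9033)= 794904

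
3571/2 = 1785+1/2 = 1785.50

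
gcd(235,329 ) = 47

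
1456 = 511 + 945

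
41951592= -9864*(-4253 ) 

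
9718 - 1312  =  8406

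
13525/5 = 2705  =  2705.00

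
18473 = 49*377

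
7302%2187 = 741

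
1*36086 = 36086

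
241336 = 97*2488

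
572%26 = 0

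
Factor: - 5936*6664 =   -  2^7*7^3*17^1*53^1 = - 39557504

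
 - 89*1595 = -141955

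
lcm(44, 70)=1540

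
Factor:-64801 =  - 11^1*43^1*137^1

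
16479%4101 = 75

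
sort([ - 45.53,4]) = [-45.53, 4]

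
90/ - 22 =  - 45/11 = - 4.09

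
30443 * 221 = 6727903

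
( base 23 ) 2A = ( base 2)111000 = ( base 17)35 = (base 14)40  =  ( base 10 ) 56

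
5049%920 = 449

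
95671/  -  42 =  - 95671/42 = - 2277.88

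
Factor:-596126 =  - 2^1*298063^1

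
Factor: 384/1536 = 1/4 = 2^( - 2)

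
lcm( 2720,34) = 2720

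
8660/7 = 1237  +  1/7 = 1237.14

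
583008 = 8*72876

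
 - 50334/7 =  - 7191 + 3/7 = - 7190.57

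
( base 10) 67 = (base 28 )2B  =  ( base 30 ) 27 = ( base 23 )2l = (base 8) 103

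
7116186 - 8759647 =-1643461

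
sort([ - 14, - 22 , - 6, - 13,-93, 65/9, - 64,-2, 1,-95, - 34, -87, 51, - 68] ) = [ - 95,-93, - 87, - 68,-64,  -  34,-22, - 14 , - 13,-6, - 2, 1,65/9,51]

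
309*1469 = 453921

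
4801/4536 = 1 + 265/4536 = 1.06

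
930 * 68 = 63240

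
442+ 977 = 1419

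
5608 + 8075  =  13683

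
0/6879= 0  =  0.00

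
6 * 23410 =140460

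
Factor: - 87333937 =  - 19^1 * 227^1 * 20249^1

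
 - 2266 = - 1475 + -791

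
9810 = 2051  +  7759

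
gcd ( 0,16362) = 16362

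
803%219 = 146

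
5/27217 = 5/27217  =  0.00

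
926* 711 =658386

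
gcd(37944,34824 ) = 24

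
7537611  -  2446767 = 5090844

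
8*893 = 7144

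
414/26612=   207/13306 = 0.02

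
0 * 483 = 0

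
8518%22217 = 8518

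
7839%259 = 69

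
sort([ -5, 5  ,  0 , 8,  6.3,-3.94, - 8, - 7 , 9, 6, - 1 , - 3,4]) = [ - 8, - 7, - 5,  -  3.94, - 3, - 1,0, 4 , 5, 6, 6.3, 8, 9 ] 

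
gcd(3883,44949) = 1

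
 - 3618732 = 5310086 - 8928818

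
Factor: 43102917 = 3^2 * 11^1*13^1*107^1*313^1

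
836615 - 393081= 443534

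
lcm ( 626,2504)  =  2504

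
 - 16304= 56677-72981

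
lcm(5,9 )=45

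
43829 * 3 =131487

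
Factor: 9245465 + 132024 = 9377489 = 11^1*17^1*50147^1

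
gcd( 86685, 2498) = 1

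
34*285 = 9690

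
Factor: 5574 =2^1*3^1*929^1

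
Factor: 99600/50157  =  33200/16719 =2^4*3^ (-1)*5^2*83^1*5573^(  -  1)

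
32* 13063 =418016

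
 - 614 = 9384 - 9998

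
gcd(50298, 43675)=1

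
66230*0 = 0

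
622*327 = 203394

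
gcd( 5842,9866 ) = 2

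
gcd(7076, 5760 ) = 4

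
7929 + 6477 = 14406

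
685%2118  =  685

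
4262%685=152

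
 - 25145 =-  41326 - -16181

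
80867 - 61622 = 19245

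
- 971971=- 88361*11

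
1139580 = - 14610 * ( - 78)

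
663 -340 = 323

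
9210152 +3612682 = 12822834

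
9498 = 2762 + 6736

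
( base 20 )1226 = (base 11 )6712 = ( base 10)8846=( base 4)2022032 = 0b10001010001110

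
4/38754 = 2/19377 = 0.00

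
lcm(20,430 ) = 860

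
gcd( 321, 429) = 3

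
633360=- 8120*( - 78) 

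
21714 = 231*94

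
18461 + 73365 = 91826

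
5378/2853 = 5378/2853 = 1.89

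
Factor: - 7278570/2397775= - 2^1*3^2 * 5^(-1) * 13^1*6221^1 * 95911^( - 1 ) = - 1455714/479555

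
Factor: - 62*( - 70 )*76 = 329840  =  2^4*5^1*7^1 * 19^1*31^1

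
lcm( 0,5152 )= 0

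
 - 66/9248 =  - 1 + 4591/4624 = - 0.01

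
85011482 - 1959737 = 83051745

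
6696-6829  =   - 133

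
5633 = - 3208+8841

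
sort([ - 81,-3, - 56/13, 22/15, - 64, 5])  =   [  -  81 , -64, - 56/13, - 3, 22/15, 5]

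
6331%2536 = 1259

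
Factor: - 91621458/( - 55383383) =2^1 * 3^2*11^(- 1) * 19^1*283^( - 1)*17791^( - 1)*267899^1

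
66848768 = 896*74608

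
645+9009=9654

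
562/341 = 562/341 = 1.65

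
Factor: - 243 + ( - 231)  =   - 474 = - 2^1*3^1 * 79^1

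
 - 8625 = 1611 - 10236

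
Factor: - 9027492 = -2^2*3^1*752291^1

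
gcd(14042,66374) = 14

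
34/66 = 17/33 = 0.52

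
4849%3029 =1820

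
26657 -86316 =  - 59659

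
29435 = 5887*5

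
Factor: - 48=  - 2^4*3^1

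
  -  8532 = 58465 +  - 66997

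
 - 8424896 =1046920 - 9471816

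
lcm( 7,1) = 7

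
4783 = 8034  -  3251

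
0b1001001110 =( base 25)nf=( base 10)590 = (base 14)302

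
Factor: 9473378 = 2^1*23^1*41^1*5023^1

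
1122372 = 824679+297693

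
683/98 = 683/98 = 6.97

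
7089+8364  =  15453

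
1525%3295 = 1525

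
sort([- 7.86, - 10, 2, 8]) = [  -  10, - 7.86, 2,8 ]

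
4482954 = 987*4542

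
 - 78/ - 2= 39/1 = 39.00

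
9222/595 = 9222/595 = 15.50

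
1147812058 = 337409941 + 810402117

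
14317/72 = 14317/72 = 198.85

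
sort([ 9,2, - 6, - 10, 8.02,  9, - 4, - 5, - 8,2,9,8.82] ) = [ - 10, - 8, - 6, - 5, - 4, 2, 2,8.02,8.82,9,9, 9 ] 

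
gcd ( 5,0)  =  5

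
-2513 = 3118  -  5631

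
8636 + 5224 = 13860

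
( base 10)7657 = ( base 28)9LD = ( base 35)68R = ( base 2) 1110111101001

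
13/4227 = 13/4227= 0.00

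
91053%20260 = 10013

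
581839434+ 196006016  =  777845450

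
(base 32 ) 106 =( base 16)406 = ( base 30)14A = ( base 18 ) 334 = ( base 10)1030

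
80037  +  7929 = 87966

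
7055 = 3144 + 3911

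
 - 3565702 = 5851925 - 9417627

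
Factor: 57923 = 57923^1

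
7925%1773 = 833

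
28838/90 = 320 + 19/45 = 320.42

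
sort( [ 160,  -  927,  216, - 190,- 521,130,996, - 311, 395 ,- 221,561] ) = [  -  927, -521,  -  311, - 221, - 190, 130, 160, 216  ,  395, 561,996 ] 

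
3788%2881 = 907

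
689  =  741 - 52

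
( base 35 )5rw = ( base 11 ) 5377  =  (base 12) 413A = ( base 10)7102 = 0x1bbe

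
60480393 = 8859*6827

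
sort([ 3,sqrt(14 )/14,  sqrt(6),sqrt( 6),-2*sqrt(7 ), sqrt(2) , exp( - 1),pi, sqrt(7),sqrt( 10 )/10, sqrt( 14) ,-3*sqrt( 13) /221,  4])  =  [-2*sqrt(7),-3 * sqrt (13 ) /221 , sqrt( 14 ) /14, sqrt( 10) /10,exp(  -  1), sqrt(2), sqrt( 6),  sqrt(6 ),sqrt ( 7),3,pi, sqrt( 14), 4 ]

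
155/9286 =155/9286=0.02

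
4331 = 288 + 4043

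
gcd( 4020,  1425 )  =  15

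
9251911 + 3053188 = 12305099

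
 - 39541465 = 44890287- 84431752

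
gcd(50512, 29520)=656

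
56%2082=56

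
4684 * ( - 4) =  - 18736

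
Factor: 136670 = 2^1*5^1*79^1*173^1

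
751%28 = 23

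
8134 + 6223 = 14357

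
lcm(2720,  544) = 2720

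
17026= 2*8513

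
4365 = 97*45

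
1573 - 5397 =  - 3824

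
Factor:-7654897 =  - 7654897^1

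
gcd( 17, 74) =1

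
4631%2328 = 2303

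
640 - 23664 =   -  23024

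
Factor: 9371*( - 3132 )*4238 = - 124385181336 = - 2^3*3^3*13^1*29^1 * 163^1*9371^1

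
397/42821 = 397/42821=0.01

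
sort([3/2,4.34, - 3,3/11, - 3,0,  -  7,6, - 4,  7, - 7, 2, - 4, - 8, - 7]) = [- 8,-7,  -  7, - 7 ,-4, - 4,  -  3, - 3, 0,  3/11,3/2,2 , 4.34,6,7] 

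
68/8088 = 17/2022 =0.01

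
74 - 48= 26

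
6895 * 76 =524020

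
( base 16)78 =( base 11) AA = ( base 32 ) 3O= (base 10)120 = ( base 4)1320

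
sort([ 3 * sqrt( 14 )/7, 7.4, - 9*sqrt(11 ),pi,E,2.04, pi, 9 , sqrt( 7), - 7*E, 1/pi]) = [ - 9*sqrt(11 ), - 7*E,1/pi,3 * sqrt ( 14 ) /7, 2.04, sqrt (7 ),  E,pi, pi, 7.4, 9 ]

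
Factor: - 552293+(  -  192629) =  - 2^1*372461^1 = - 744922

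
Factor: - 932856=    - 2^3 * 3^1*47^1*827^1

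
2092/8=261 + 1/2 = 261.50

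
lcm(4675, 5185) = 285175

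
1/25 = 1/25=0.04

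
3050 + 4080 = 7130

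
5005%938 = 315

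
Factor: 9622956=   2^2*3^1*7^1*109^1*1051^1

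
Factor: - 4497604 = -2^2 * 19^1*23^1*31^1*83^1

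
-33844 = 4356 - 38200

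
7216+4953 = 12169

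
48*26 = 1248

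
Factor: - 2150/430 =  - 5 = - 5^1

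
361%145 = 71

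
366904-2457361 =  - 2090457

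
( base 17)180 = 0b110101001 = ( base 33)ct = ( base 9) 522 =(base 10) 425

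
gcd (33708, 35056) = 4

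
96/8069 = 96/8069  =  0.01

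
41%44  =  41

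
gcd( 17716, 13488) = 4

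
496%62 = 0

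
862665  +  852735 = 1715400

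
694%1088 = 694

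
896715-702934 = 193781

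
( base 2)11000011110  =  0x61E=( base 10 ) 1566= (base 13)936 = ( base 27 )240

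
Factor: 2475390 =2^1*3^1 * 5^1*109^1*757^1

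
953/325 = 953/325 = 2.93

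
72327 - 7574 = 64753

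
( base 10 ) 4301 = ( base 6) 31525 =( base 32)46d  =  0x10cd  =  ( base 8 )10315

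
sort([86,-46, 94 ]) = [ - 46, 86 , 94] 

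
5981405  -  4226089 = 1755316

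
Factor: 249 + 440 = 689 = 13^1*53^1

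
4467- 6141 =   -  1674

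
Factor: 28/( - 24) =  - 7/6 =- 2^( - 1 )*3^( -1 )* 7^1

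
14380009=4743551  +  9636458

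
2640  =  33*80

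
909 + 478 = 1387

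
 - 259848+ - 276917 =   -  536765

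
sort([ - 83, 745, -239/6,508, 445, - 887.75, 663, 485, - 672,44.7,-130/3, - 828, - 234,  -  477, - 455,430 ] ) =[ - 887.75, - 828,- 672, - 477, - 455,- 234, - 83, - 130/3, - 239/6,44.7,  430, 445,  485,508,663,745]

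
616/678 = 308/339= 0.91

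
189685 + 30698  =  220383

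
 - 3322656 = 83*( - 40032)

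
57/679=57/679=   0.08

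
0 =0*436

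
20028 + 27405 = 47433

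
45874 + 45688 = 91562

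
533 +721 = 1254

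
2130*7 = 14910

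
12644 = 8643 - -4001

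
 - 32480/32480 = -1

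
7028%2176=500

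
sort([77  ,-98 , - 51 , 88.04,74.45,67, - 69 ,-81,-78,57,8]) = [ - 98 ,-81, - 78, - 69,  -  51,8, 57, 67, 74.45, 77, 88.04]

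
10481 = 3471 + 7010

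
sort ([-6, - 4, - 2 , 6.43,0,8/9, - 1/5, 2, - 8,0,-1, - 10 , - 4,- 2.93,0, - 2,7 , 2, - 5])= [ - 10, - 8, - 6, - 5, - 4, - 4, - 2.93 , - 2, - 2 , - 1, - 1/5,0, 0, 0,8/9,2, 2  ,  6.43,  7] 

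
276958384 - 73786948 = 203171436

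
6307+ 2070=8377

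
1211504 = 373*3248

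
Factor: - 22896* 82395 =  - 1886515920 = - 2^4 * 3^5 * 5^1*53^1*1831^1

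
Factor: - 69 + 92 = 23^1 = 23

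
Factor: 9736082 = 2^1*4868041^1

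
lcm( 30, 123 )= 1230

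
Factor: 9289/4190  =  2^( - 1 )*  5^( - 1)*7^1*419^( - 1) *1327^1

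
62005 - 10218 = 51787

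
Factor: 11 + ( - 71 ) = -60 = - 2^2*3^1*5^1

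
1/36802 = 1/36802 = 0.00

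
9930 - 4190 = 5740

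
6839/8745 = 6839/8745= 0.78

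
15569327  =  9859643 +5709684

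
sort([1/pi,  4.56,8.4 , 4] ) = [ 1/pi, 4,4.56,8.4]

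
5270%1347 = 1229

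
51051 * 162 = 8270262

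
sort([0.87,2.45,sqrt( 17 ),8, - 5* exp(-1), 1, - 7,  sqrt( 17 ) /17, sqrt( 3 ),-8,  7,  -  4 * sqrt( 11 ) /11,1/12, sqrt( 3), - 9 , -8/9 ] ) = [-9, - 8,-7, - 5*exp( - 1),  -  4*sqrt( 11)/11, - 8/9,1/12, sqrt( 17)/17, 0.87,1, sqrt (3), sqrt( 3 ), 2.45,sqrt( 17 ), 7,8 ]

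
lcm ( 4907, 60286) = 422002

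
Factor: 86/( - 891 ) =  - 2^1*3^ (-4 )*11^( - 1 )*43^1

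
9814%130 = 64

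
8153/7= 8153/7= 1164.71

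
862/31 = 862/31 = 27.81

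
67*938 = 62846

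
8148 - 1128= 7020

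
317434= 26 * 12209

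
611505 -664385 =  - 52880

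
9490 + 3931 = 13421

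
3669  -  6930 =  - 3261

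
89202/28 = 3185 + 11/14=3185.79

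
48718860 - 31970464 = 16748396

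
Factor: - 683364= - 2^2  *  3^1 * 11^1 * 31^1 * 167^1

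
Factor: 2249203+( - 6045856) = -3796653 =- 3^1*7^1*180793^1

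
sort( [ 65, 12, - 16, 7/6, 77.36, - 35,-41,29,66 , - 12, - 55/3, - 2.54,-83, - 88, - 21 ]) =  [  -  88,  -  83, - 41,-35, - 21, - 55/3, - 16,-12 ,- 2.54, 7/6,12, 29, 65, 66,77.36]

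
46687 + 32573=79260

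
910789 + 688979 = 1599768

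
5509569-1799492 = 3710077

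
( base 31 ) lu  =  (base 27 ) p6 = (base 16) 2A9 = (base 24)149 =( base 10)681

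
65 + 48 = 113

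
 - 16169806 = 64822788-80992594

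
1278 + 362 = 1640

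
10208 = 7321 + 2887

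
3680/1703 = 2  +  274/1703 = 2.16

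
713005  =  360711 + 352294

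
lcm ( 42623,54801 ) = 383607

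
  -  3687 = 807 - 4494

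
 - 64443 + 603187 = 538744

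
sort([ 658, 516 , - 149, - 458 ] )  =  [ - 458,- 149,516,  658] 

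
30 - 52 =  - 22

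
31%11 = 9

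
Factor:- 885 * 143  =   - 126555 =-  3^1*5^1 *11^1*13^1*59^1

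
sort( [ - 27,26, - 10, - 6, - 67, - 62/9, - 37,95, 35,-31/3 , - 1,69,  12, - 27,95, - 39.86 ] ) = [ - 67, - 39.86 , - 37, - 27, - 27,-31/3,-10, - 62/9, - 6, - 1,12,26,35,69 , 95, 95 ]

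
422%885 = 422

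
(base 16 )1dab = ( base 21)H4E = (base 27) AB8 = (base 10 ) 7595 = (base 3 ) 101102022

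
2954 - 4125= - 1171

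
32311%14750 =2811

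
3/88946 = 3/88946 = 0.00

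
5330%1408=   1106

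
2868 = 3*956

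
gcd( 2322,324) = 54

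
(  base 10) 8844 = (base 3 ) 110010120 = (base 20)1224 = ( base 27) c3f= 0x228c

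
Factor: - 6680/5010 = -2^2*3^( - 1 ) = - 4/3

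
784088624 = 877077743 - 92989119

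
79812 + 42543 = 122355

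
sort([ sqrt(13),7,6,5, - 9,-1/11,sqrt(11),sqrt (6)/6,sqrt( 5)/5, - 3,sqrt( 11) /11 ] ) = [ - 9, -3,  -  1/11,sqrt(11)/11, sqrt(6)/6,sqrt ( 5 )/5, sqrt(11 ),sqrt(13),5, 6,7 ]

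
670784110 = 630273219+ 40510891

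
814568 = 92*8854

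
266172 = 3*88724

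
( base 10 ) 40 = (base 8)50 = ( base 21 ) 1J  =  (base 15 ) 2A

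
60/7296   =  5/608 = 0.01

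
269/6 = 44 + 5/6  =  44.83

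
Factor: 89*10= 2^1*5^1*89^1 = 890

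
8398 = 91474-83076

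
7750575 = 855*9065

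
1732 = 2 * 866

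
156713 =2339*67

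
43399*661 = 28686739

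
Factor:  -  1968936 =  - 2^3*3^1* 82039^1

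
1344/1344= 1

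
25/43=25/43=   0.58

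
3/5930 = 3/5930 = 0.00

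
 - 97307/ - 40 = 97307/40 = 2432.68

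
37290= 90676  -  53386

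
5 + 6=11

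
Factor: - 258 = -2^1*3^1*43^1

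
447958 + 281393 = 729351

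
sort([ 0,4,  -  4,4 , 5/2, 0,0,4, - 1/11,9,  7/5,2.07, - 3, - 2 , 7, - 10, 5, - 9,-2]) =[ - 10,-9, - 4, - 3, - 2, - 2, - 1/11, 0,0,0,  7/5, 2.07, 5/2, 4, 4,4, 5,7,9]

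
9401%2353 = 2342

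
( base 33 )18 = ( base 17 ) 27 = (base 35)16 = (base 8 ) 51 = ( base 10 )41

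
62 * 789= 48918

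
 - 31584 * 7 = -221088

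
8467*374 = 3166658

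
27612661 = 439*62899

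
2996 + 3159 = 6155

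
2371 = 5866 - 3495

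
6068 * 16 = 97088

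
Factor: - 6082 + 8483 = 7^4  =  2401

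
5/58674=5/58674  =  0.00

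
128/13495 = 128/13495=0.01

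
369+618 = 987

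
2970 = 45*66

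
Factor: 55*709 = 5^1*11^1*709^1 =38995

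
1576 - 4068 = -2492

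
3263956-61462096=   -  58198140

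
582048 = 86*6768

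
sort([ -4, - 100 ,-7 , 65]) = [  -  100,-7, -4,65]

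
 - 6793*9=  - 61137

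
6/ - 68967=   -  2/22989 = - 0.00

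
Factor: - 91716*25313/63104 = -34141281/928= -2^( -5)*3^1*29^(  -  1)  *  1489^1*7643^1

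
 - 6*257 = -1542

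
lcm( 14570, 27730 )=859630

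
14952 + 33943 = 48895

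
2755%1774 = 981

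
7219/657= 7219/657 = 10.99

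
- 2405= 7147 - 9552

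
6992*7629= 53341968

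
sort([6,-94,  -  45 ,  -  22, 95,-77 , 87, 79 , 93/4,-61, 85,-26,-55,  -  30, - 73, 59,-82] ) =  [-94,-82, - 77, - 73, - 61, - 55, - 45,-30, - 26,-22, 6,93/4,59,79, 85,87,  95]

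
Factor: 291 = 3^1*97^1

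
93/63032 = 93/63032=0.00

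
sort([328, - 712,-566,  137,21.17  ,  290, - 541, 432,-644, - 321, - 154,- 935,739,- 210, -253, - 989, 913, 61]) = [  -  989 , -935, - 712, - 644, - 566,-541, - 321,-253, - 210, - 154, 21.17 , 61, 137,  290,328,432,739,913 ]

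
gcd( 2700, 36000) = 900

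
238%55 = 18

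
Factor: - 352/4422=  - 16/201 = -2^4*3^(-1 )*67^(-1 )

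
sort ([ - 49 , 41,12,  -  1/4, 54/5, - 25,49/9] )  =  [ - 49 , - 25,  -  1/4 , 49/9,54/5,12,41] 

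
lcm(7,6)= 42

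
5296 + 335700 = 340996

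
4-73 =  - 69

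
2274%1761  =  513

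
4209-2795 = 1414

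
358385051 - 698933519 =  - 340548468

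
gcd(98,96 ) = 2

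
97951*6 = 587706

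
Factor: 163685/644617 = 5^1 * 19^1 * 1723^1*644617^( - 1)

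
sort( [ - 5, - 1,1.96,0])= [ - 5, - 1,0, 1.96] 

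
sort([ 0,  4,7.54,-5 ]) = [ - 5,  0, 4 , 7.54 ]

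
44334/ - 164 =  -  22167/82 = -270.33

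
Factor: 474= 2^1  *3^1 * 79^1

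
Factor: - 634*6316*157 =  - 628682008 = - 2^3 * 157^1*317^1* 1579^1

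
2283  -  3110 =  - 827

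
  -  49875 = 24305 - 74180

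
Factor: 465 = 3^1 * 5^1*31^1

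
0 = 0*4112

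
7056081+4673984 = 11730065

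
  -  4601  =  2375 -6976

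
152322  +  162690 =315012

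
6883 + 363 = 7246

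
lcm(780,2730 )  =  5460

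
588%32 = 12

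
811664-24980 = 786684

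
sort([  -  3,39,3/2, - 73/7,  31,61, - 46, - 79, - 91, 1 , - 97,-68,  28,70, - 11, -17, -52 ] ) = [-97, - 91,- 79, - 68, - 52, - 46, -17, - 11, - 73/7, - 3 , 1,  3/2  ,  28, 31,39, 61, 70]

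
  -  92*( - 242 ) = 22264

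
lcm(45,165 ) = 495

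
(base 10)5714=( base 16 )1652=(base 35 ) 4N9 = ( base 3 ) 21211122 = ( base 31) 5ta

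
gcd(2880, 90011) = 1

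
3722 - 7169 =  - 3447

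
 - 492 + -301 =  - 793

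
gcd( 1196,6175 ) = 13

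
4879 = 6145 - 1266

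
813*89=72357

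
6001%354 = 337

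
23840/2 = 11920 = 11920.00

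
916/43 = 916/43 = 21.30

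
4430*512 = 2268160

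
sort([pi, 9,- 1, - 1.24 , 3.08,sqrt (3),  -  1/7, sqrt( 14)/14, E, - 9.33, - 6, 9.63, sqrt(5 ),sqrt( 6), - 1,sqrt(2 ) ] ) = [ - 9.33 , -6, -1.24, - 1,-1, - 1/7,sqrt( 14)/14,sqrt( 2), sqrt( 3), sqrt( 5), sqrt(6), E, 3.08,pi, 9, 9.63]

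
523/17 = 523/17 = 30.76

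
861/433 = 861/433 =1.99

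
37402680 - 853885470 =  - 816482790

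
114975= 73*1575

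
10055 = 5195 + 4860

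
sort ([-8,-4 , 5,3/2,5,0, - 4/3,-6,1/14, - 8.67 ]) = [  -  8.67,  -  8, - 6, - 4, - 4/3,0,1/14,3/2, 5,5] 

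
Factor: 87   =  3^1*29^1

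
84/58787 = 84/58787 = 0.00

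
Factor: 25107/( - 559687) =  - 3^1*8369^1*559687^(-1)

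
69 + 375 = 444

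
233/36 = 6+17/36 = 6.47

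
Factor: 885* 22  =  19470 = 2^1 * 3^1*5^1 * 11^1*59^1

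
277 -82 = 195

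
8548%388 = 12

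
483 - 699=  - 216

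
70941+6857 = 77798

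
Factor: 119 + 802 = 921 = 3^1*307^1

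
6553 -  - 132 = 6685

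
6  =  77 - 71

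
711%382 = 329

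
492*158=77736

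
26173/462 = 3739/66 = 56.65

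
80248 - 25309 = 54939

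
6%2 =0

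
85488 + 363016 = 448504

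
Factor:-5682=-2^1*3^1*947^1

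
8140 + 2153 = 10293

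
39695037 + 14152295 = 53847332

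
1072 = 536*2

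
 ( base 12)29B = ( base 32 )cn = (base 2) 110010111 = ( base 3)120002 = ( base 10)407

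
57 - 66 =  -9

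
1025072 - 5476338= - 4451266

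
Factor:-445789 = -445789^1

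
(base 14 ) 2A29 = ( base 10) 7485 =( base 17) 18f5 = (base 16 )1D3D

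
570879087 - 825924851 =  - 255045764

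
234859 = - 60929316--61164175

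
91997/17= 91997/17 = 5411.59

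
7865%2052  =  1709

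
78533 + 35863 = 114396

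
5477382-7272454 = - 1795072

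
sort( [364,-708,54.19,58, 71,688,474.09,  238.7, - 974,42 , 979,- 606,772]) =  [ - 974, - 708,  -  606, 42, 54.19,58,71, 238.7,364,474.09, 688,772,979]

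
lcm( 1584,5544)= 11088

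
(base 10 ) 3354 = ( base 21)7CF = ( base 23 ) 67J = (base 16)d1a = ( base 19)95A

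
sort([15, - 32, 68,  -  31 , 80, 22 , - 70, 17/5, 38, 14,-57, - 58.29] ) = [-70 , - 58.29, - 57, - 32,-31,17/5, 14, 15, 22, 38, 68, 80]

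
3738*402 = 1502676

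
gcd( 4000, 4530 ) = 10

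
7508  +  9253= 16761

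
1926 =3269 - 1343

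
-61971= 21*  ( - 2951) 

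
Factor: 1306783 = 547^1*2389^1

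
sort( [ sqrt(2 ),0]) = [0,sqrt( 2)] 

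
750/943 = 750/943 = 0.80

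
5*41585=207925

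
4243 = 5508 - 1265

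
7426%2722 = 1982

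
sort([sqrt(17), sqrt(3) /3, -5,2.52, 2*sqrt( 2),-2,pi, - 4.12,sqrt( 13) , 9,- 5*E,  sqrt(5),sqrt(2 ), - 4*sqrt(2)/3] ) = [  -  5*E, - 5, - 4.12, - 2,-4*sqrt( 2)/3,sqrt(3)/3,  sqrt(2), sqrt(5), 2.52,2*sqrt ( 2 ), pi , sqrt(13 ),sqrt (17),  9 ]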